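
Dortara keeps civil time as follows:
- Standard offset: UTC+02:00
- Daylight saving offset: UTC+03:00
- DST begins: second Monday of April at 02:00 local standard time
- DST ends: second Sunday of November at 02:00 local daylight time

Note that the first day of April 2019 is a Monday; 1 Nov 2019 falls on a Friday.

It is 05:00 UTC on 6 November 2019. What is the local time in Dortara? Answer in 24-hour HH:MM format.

1 April 2019 is a Monday, so the first Monday is April 1 and the second is April 8.
1 November 2019 is a Friday, so the first Sunday is November 3 and the second is November 10.
At the standard offset (UTC+02:00), 05:00 UTC + 2h = 07:00 Dortara standard time.
Daylight saving runs 8 April – 10 November; the standard-time date in Dortara, 6 November 2019, is inside that window, so Dortara is at UTC+03:00.
05:00 UTC + 3h = 08:00 local.

08:00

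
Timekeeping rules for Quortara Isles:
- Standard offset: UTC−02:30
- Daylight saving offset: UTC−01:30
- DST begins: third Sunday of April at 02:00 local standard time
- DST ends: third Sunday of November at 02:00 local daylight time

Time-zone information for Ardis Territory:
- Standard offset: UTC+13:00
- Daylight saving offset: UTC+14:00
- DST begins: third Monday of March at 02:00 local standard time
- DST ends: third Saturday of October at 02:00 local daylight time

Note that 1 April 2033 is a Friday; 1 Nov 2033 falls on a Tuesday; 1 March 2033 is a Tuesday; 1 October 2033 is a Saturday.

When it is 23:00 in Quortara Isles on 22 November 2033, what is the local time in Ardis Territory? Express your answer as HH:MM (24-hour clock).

1 April 2033 is a Friday, so the first Sunday is April 3 and the third is April 17.
1 November 2033 is a Tuesday, so the first Sunday is November 6 and the third is November 20.
22 November 2033 does not fall between 17 April and 20 November, so daylight saving is not in effect and Quortara Isles is at UTC−02:30.
23:00 Quortara Isles + 2h30m = 01:30 UTC (rolling into the next day, 23 November 2033).
1 March 2033 is a Tuesday, so the first Monday is March 7 and the third is March 21.
1 October 2033 is a Saturday, so the first Saturday is October 1 and the third is October 15.
At the standard offset (UTC+13:00), 01:30 UTC + 13h = 14:30 Ardis Territory standard time.
Daylight saving runs 21 March – 15 October; the standard-time date in Ardis Territory, 23 November 2033, is outside that window, so Ardis Territory is on standard time at UTC+13:00.
01:30 UTC + 13h = 14:30 Ardis Territory.

14:30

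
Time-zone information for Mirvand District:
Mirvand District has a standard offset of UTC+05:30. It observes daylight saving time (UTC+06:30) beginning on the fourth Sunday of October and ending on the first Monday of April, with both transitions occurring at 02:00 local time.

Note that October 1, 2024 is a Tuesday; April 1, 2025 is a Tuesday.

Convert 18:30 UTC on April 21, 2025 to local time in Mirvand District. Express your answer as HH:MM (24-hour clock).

00:00

1 October 2024 is a Tuesday, so the first Sunday is October 6 and the fourth is October 27.
1 April 2025 is a Tuesday, so the first Monday is April 7.
At the standard offset (UTC+05:30), 18:30 UTC + 5h30m = 00:00 Mirvand District standard time (rolling into the next day, 22 April 2025).
The standard-time date in Mirvand District, April 22, 2025, is outside the daylight-saving period (27 October 2024 – 7 April 2025), so Mirvand District is on standard time, UTC+05:30.
18:30 UTC + 5h30m = 00:00 local (rolling into the next day, 22 April 2025).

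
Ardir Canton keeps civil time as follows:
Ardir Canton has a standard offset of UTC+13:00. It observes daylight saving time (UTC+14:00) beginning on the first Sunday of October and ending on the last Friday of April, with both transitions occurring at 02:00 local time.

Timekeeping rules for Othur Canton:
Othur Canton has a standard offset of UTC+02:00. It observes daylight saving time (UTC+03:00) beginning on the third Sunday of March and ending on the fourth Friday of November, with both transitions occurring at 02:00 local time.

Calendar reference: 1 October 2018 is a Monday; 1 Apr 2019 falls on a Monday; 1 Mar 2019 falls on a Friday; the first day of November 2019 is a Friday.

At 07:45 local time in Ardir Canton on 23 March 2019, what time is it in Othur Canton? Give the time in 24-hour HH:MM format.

20:45

1 October 2018 is a Monday, so the first Sunday is October 7.
1 April 2019 is a Monday, so Fridays fall on 5, 12, 19, 26; the last is April 26.
23 March 2019 lies within the daylight-saving period (7 October 2018 – 26 April 2019), so Ardir Canton is on daylight time, UTC+14:00.
07:45 Ardir Canton − 14h = 17:45 UTC (rolling into the previous day, 22 March 2019).
1 March 2019 is a Friday, so the first Sunday is March 3 and the third is March 17.
1 November 2019 is a Friday, so the first Friday is November 1 and the fourth is November 22.
At the standard offset (UTC+02:00), 17:45 UTC + 2h = 19:45 Othur Canton standard time.
Daylight saving runs 17 March – 22 November; the standard-time date in Othur Canton, 22 March 2019, is inside that window, so Othur Canton is at UTC+03:00.
17:45 UTC + 3h = 20:45 Othur Canton.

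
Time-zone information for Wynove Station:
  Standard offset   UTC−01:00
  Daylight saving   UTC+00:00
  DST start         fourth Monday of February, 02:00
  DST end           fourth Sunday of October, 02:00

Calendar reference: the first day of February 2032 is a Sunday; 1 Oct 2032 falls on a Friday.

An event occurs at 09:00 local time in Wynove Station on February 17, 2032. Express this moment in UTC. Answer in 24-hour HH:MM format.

10:00

1 February 2032 is a Sunday, so the first Monday is February 2 and the fourth is February 23.
1 October 2032 is a Friday, so the first Sunday is October 3 and the fourth is October 24.
February 17, 2032 does not fall between 23 February and 24 October, so daylight saving is not in effect and Wynove Station is at UTC−01:00.
09:00 local + 1h = 10:00 UTC.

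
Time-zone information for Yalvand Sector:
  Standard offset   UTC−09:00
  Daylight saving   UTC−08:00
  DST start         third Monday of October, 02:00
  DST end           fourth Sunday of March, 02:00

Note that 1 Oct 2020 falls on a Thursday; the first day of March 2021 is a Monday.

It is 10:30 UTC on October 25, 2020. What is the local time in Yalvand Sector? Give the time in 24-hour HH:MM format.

1 October 2020 is a Thursday, so the first Monday is October 5 and the third is October 19.
1 March 2021 is a Monday, so the first Sunday is March 7 and the fourth is March 28.
At the standard offset (UTC−09:00), 10:30 UTC − 9h = 01:30 Yalvand Sector standard time.
The standard-time date in Yalvand Sector, October 25, 2020, falls between 19 October 2020 and 28 March 2021, so daylight saving is in effect and Yalvand Sector is at UTC−08:00.
10:30 UTC − 8h = 02:30 local.

02:30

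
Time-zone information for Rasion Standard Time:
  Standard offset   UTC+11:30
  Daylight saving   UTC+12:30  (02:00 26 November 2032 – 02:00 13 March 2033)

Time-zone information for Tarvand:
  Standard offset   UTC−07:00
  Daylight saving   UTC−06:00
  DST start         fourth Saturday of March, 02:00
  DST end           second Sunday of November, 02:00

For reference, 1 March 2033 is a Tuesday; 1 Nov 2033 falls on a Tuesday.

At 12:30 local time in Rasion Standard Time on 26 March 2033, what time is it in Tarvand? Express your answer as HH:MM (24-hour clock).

18:00

26 March 2033 is outside the daylight-saving period (26 November 2032 – 13 March 2033), so Rasion Standard Time is on standard time, UTC+11:30.
12:30 Rasion Standard Time − 11h30m = 01:00 UTC.
1 March 2033 is a Tuesday, so the first Saturday is March 5 and the fourth is March 26.
1 November 2033 is a Tuesday, so the first Sunday is November 6 and the second is November 13.
At the standard offset (UTC−07:00), 01:00 UTC − 7h = 18:00 Tarvand standard time (rolling into the previous day, 25 March 2033).
The standard-time date in Tarvand, 25 March 2033, does not fall between 26 March and 13 November, so daylight saving is not in effect and Tarvand is at UTC−07:00.
01:00 UTC − 7h = 18:00 Tarvand (rolling into the previous day, 25 March 2033).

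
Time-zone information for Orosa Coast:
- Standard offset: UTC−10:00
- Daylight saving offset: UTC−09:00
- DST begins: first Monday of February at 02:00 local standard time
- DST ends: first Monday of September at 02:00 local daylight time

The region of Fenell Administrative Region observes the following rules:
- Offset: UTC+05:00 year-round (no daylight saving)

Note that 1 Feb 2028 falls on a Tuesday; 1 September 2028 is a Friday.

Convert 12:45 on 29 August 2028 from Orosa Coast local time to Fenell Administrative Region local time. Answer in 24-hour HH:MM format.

1 February 2028 is a Tuesday, so the first Monday is February 7.
1 September 2028 is a Friday, so the first Monday is September 4.
29 August 2028 falls between 7 February and 4 September, so daylight saving is in effect and Orosa Coast is at UTC−09:00.
12:45 Orosa Coast + 9h = 21:45 UTC.
Fenell Administrative Region has no daylight saving, so its offset is UTC+05:00 year-round.
21:45 UTC + 5h = 02:45 Fenell Administrative Region (rolling into the next day, 30 August 2028).

02:45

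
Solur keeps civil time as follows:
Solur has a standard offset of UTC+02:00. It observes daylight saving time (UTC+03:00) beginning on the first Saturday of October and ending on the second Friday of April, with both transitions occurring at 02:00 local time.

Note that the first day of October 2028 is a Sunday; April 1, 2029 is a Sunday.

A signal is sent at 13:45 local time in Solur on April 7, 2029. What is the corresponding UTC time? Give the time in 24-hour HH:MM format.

10:45

1 October 2028 is a Sunday, so the first Saturday is October 7.
1 April 2029 is a Sunday, so the first Friday is April 6 and the second is April 13.
Daylight saving runs 7 October 2028 – 13 April 2029; April 7, 2029 is inside that window, so Solur is at UTC+03:00.
13:45 local − 3h = 10:45 UTC.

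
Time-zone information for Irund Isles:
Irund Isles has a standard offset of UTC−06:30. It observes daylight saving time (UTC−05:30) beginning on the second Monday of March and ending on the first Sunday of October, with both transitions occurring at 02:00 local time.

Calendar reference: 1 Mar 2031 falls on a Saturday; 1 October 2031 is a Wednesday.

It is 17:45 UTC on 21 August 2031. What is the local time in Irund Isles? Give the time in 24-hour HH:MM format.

12:15

1 March 2031 is a Saturday, so the first Monday is March 3 and the second is March 10.
1 October 2031 is a Wednesday, so the first Sunday is October 5.
At the standard offset (UTC−06:30), 17:45 UTC − 6h30m = 11:15 Irund Isles standard time.
Daylight saving runs 10 March – 5 October; the standard-time date in Irund Isles, 21 August 2031, is inside that window, so Irund Isles is at UTC−05:30.
17:45 UTC − 5h30m = 12:15 local.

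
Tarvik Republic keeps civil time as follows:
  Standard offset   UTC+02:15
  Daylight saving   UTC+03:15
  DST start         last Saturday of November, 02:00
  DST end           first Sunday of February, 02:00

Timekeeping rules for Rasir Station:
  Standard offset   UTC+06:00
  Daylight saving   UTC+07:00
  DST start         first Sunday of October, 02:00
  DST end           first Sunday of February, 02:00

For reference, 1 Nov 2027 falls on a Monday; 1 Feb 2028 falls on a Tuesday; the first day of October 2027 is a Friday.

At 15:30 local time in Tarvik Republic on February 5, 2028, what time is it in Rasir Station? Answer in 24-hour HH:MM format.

19:15

1 November 2027 is a Monday, so Saturdays fall on 6, 13, 20, 27; the last is November 27.
1 February 2028 is a Tuesday, so the first Sunday is February 6.
Daylight saving runs 27 November 2027 – 6 February 2028; February 5, 2028 is inside that window, so Tarvik Republic is at UTC+03:15.
15:30 Tarvik Republic − 3h15m = 12:15 UTC.
1 October 2027 is a Friday, so the first Sunday is October 3.
1 February 2028 is a Tuesday, so the first Sunday is February 6.
At the standard offset (UTC+06:00), 12:15 UTC + 6h = 18:15 Rasir Station standard time.
The standard-time date in Rasir Station, February 5, 2028, lies within the daylight-saving period (3 October 2027 – 6 February 2028), so Rasir Station is on daylight time, UTC+07:00.
12:15 UTC + 7h = 19:15 Rasir Station.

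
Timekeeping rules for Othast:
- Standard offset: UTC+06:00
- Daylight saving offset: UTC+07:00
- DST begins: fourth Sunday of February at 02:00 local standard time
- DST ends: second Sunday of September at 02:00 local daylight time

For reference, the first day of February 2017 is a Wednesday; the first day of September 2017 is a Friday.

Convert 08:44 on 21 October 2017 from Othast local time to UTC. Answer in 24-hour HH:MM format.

02:44

1 February 2017 is a Wednesday, so the first Sunday is February 5 and the fourth is February 26.
1 September 2017 is a Friday, so the first Sunday is September 3 and the second is September 10.
21 October 2017 is outside the daylight-saving period (26 February – 10 September), so Othast is on standard time, UTC+06:00.
08:44 local − 6h = 02:44 UTC.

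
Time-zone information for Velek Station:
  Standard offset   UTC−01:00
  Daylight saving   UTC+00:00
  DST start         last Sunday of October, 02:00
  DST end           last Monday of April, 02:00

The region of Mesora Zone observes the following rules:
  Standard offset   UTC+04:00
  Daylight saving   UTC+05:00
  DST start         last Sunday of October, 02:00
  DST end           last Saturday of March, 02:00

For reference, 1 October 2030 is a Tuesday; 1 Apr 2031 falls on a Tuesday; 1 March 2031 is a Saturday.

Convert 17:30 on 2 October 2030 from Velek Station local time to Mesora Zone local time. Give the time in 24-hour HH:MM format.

22:30

1 October 2030 is a Tuesday, so Sundays fall on 6, 13, 20, 27; the last is October 27.
1 April 2031 is a Tuesday, so Mondays fall on 7, 14, 21, 28; the last is April 28.
Daylight saving runs 27 October 2030 – 28 April 2031; 2 October 2030 is outside that window, so Velek Station is on standard time at UTC−01:00.
17:30 Velek Station + 1h = 18:30 UTC.
1 October 2030 is a Tuesday, so Sundays fall on 6, 13, 20, 27; the last is October 27.
1 March 2031 is a Saturday, so Saturdays fall on 1, 8, 15, 22, 29; the last is March 29.
At the standard offset (UTC+04:00), 18:30 UTC + 4h = 22:30 Mesora Zone standard time.
The standard-time date in Mesora Zone, 2 October 2030, does not fall between 27 October 2030 and 29 March 2031, so daylight saving is not in effect and Mesora Zone is at UTC+04:00.
18:30 UTC + 4h = 22:30 Mesora Zone.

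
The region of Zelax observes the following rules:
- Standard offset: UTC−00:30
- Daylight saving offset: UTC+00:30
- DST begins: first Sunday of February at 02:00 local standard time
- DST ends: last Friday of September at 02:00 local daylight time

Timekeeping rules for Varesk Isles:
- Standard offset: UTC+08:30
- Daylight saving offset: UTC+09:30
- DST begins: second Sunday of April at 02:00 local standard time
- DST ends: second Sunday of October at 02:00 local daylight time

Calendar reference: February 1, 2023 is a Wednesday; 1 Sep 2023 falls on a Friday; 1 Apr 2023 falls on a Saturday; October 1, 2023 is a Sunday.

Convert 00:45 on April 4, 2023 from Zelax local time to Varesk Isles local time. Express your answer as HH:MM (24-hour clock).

08:45

1 February 2023 is a Wednesday, so the first Sunday is February 5.
1 September 2023 is a Friday, so Fridays fall on 1, 8, 15, 22, 29; the last is September 29.
April 4, 2023 falls between 5 February and 29 September, so daylight saving is in effect and Zelax is at UTC+00:30.
00:45 Zelax − 0h30m = 00:15 UTC.
1 April 2023 is a Saturday, so the first Sunday is April 2 and the second is April 9.
1 October 2023 is a Sunday, so the first Sunday is October 1 and the second is October 8.
At the standard offset (UTC+08:30), 00:15 UTC + 8h30m = 08:45 Varesk Isles standard time.
Daylight saving runs 9 April – 8 October; the standard-time date in Varesk Isles, April 4, 2023, is outside that window, so Varesk Isles is on standard time at UTC+08:30.
00:15 UTC + 8h30m = 08:45 Varesk Isles.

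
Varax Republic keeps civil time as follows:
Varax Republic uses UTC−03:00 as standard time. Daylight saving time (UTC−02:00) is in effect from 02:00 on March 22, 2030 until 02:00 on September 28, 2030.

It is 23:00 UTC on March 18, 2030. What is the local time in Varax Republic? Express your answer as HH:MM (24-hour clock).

20:00

At the standard offset (UTC−03:00), 23:00 UTC − 3h = 20:00 Varax Republic standard time.
The standard-time date in Varax Republic, March 18, 2030, is outside the daylight-saving period (22 March – 28 September), so Varax Republic is on standard time, UTC−03:00.
23:00 UTC − 3h = 20:00 local.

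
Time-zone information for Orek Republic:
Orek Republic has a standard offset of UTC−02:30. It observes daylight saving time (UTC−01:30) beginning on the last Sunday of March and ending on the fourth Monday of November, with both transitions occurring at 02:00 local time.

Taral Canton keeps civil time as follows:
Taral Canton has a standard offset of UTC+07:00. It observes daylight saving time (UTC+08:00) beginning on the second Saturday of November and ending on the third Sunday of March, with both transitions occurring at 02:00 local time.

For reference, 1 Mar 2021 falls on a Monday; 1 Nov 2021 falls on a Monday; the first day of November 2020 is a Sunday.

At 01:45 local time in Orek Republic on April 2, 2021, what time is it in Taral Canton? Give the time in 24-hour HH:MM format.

10:15

1 March 2021 is a Monday, so Sundays fall on 7, 14, 21, 28; the last is March 28.
1 November 2021 is a Monday, so the first Monday is November 1 and the fourth is November 22.
Daylight saving runs 28 March – 22 November; April 2, 2021 is inside that window, so Orek Republic is at UTC−01:30.
01:45 Orek Republic + 1h30m = 03:15 UTC.
1 November 2020 is a Sunday, so the first Saturday is November 7 and the second is November 14.
1 March 2021 is a Monday, so the first Sunday is March 7 and the third is March 21.
At the standard offset (UTC+07:00), 03:15 UTC + 7h = 10:15 Taral Canton standard time.
Daylight saving runs 14 November 2020 – 21 March 2021; the standard-time date in Taral Canton, April 2, 2021, is outside that window, so Taral Canton is on standard time at UTC+07:00.
03:15 UTC + 7h = 10:15 Taral Canton.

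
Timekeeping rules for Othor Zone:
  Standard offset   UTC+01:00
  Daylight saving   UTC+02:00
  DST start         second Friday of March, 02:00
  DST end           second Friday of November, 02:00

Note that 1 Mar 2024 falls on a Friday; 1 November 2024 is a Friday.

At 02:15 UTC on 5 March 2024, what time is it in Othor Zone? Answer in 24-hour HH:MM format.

1 March 2024 is a Friday, so the first Friday is March 1 and the second is March 8.
1 November 2024 is a Friday, so the first Friday is November 1 and the second is November 8.
At the standard offset (UTC+01:00), 02:15 UTC + 1h = 03:15 Othor Zone standard time.
The standard-time date in Othor Zone, 5 March 2024, does not fall between 8 March and 8 November, so daylight saving is not in effect and Othor Zone is at UTC+01:00.
02:15 UTC + 1h = 03:15 local.

03:15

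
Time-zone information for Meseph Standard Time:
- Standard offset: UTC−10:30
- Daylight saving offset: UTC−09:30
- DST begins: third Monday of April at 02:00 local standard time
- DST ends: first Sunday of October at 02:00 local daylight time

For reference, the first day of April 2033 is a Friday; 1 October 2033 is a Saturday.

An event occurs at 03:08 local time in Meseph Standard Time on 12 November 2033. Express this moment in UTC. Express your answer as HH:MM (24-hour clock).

13:38

1 April 2033 is a Friday, so the first Monday is April 4 and the third is April 18.
1 October 2033 is a Saturday, so the first Sunday is October 2.
Daylight saving runs 18 April – 2 October; 12 November 2033 is outside that window, so Meseph Standard Time is on standard time at UTC−10:30.
03:08 local + 10h30m = 13:38 UTC.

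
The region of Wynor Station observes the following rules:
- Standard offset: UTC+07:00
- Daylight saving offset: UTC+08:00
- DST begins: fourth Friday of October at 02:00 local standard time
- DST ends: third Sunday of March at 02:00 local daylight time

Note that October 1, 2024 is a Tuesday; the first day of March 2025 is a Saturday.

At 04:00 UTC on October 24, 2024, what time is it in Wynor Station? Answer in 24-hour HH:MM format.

11:00

1 October 2024 is a Tuesday, so the first Friday is October 4 and the fourth is October 25.
1 March 2025 is a Saturday, so the first Sunday is March 2 and the third is March 16.
At the standard offset (UTC+07:00), 04:00 UTC + 7h = 11:00 Wynor Station standard time.
The standard-time date in Wynor Station, October 24, 2024, is outside the daylight-saving period (25 October 2024 – 16 March 2025), so Wynor Station is on standard time, UTC+07:00.
04:00 UTC + 7h = 11:00 local.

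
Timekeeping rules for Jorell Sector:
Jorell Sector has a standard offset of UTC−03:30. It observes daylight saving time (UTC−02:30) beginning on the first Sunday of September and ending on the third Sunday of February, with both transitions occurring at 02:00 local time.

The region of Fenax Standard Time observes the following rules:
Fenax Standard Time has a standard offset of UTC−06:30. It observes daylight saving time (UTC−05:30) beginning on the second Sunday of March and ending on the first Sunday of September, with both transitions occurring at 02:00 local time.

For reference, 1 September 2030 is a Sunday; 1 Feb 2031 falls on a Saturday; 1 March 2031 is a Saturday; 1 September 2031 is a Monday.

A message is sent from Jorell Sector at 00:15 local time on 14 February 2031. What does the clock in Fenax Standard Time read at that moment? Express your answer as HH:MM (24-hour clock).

20:15

1 September 2030 is a Sunday, so the first Sunday is September 1.
1 February 2031 is a Saturday, so the first Sunday is February 2 and the third is February 16.
Daylight saving runs 1 September 2030 – 16 February 2031; 14 February 2031 is inside that window, so Jorell Sector is at UTC−02:30.
00:15 Jorell Sector + 2h30m = 02:45 UTC.
1 March 2031 is a Saturday, so the first Sunday is March 2 and the second is March 9.
1 September 2031 is a Monday, so the first Sunday is September 7.
At the standard offset (UTC−06:30), 02:45 UTC − 6h30m = 20:15 Fenax Standard Time standard time (rolling into the previous day, 13 February 2031).
Daylight saving runs 9 March – 7 September; the standard-time date in Fenax Standard Time, 13 February 2031, is outside that window, so Fenax Standard Time is on standard time at UTC−06:30.
02:45 UTC − 6h30m = 20:15 Fenax Standard Time (rolling into the previous day, 13 February 2031).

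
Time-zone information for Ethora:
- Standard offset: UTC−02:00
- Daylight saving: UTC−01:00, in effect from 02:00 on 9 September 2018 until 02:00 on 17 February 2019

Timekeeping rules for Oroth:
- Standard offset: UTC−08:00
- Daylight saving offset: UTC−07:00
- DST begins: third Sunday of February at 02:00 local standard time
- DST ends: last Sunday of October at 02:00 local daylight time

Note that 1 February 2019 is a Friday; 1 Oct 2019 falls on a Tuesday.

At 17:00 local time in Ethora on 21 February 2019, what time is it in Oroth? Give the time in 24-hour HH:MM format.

12:00

21 February 2019 does not fall between 9 September 2018 and 17 February 2019, so daylight saving is not in effect and Ethora is at UTC−02:00.
17:00 Ethora + 2h = 19:00 UTC.
1 February 2019 is a Friday, so the first Sunday is February 3 and the third is February 17.
1 October 2019 is a Tuesday, so Sundays fall on 6, 13, 20, 27; the last is October 27.
At the standard offset (UTC−08:00), 19:00 UTC − 8h = 11:00 Oroth standard time.
Daylight saving runs 17 February – 27 October; the standard-time date in Oroth, 21 February 2019, is inside that window, so Oroth is at UTC−07:00.
19:00 UTC − 7h = 12:00 Oroth.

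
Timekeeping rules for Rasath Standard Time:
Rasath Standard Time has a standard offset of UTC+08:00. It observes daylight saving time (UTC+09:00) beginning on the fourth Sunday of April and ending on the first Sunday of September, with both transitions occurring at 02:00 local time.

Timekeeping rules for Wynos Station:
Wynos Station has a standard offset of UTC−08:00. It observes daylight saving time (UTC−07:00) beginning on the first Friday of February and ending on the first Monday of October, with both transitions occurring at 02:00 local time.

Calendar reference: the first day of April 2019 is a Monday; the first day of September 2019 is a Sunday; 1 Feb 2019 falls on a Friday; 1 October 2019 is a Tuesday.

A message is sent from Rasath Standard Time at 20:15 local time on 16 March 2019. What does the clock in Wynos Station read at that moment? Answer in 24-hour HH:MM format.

1 April 2019 is a Monday, so the first Sunday is April 7 and the fourth is April 28.
1 September 2019 is a Sunday, so the first Sunday is September 1.
Daylight saving runs 28 April – 1 September; 16 March 2019 is outside that window, so Rasath Standard Time is on standard time at UTC+08:00.
20:15 Rasath Standard Time − 8h = 12:15 UTC.
1 February 2019 is a Friday, so the first Friday is February 1.
1 October 2019 is a Tuesday, so the first Monday is October 7.
At the standard offset (UTC−08:00), 12:15 UTC − 8h = 04:15 Wynos Station standard time.
The standard-time date in Wynos Station, 16 March 2019, lies within the daylight-saving period (1 February – 7 October), so Wynos Station is on daylight time, UTC−07:00.
12:15 UTC − 7h = 05:15 Wynos Station.

05:15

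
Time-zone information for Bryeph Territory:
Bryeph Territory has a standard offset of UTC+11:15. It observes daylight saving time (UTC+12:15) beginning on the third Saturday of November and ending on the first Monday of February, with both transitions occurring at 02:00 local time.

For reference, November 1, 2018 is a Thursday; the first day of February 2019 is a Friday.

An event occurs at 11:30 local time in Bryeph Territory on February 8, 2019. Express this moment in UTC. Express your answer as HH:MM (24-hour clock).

1 November 2018 is a Thursday, so the first Saturday is November 3 and the third is November 17.
1 February 2019 is a Friday, so the first Monday is February 4.
Daylight saving runs 17 November 2018 – 4 February 2019; February 8, 2019 is outside that window, so Bryeph Territory is on standard time at UTC+11:15.
11:30 local − 11h15m = 00:15 UTC.

00:15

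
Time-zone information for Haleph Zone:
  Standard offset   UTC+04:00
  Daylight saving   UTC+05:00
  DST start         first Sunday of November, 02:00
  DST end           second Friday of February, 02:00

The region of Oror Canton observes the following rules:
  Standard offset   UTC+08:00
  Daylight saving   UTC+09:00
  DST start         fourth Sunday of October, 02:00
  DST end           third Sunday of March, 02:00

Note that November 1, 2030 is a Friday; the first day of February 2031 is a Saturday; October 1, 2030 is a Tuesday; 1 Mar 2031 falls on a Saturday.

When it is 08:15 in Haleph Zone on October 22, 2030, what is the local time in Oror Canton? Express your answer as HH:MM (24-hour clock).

1 November 2030 is a Friday, so the first Sunday is November 3.
1 February 2031 is a Saturday, so the first Friday is February 7 and the second is February 14.
Daylight saving runs 3 November 2030 – 14 February 2031; October 22, 2030 is outside that window, so Haleph Zone is on standard time at UTC+04:00.
08:15 Haleph Zone − 4h = 04:15 UTC.
1 October 2030 is a Tuesday, so the first Sunday is October 6 and the fourth is October 27.
1 March 2031 is a Saturday, so the first Sunday is March 2 and the third is March 16.
At the standard offset (UTC+08:00), 04:15 UTC + 8h = 12:15 Oror Canton standard time.
The standard-time date in Oror Canton, October 22, 2030, does not fall between 27 October 2030 and 16 March 2031, so daylight saving is not in effect and Oror Canton is at UTC+08:00.
04:15 UTC + 8h = 12:15 Oror Canton.

12:15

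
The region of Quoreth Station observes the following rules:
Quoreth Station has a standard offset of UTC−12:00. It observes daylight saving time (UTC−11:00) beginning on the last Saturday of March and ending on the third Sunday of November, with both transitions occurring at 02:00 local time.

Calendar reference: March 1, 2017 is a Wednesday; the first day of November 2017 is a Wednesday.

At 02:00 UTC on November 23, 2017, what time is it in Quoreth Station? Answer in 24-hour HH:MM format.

1 March 2017 is a Wednesday, so Saturdays fall on 4, 11, 18, 25; the last is March 25.
1 November 2017 is a Wednesday, so the first Sunday is November 5 and the third is November 19.
At the standard offset (UTC−12:00), 02:00 UTC − 12h = 14:00 Quoreth Station standard time (rolling into the previous day, 22 November 2017).
The standard-time date in Quoreth Station, November 22, 2017, is outside the daylight-saving period (25 March – 19 November), so Quoreth Station is on standard time, UTC−12:00.
02:00 UTC − 12h = 14:00 local (rolling into the previous day, 22 November 2017).

14:00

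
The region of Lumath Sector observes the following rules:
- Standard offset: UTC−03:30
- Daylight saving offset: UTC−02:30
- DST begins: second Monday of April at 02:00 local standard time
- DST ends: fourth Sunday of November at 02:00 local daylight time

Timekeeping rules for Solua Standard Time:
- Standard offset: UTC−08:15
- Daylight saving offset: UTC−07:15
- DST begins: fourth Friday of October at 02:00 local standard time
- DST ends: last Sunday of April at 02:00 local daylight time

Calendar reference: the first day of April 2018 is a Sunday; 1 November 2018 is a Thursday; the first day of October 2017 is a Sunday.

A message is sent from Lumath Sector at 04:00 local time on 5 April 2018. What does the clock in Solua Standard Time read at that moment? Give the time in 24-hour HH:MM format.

1 April 2018 is a Sunday, so the first Monday is April 2 and the second is April 9.
1 November 2018 is a Thursday, so the first Sunday is November 4 and the fourth is November 25.
Daylight saving runs 9 April – 25 November; 5 April 2018 is outside that window, so Lumath Sector is on standard time at UTC−03:30.
04:00 Lumath Sector + 3h30m = 07:30 UTC.
1 October 2017 is a Sunday, so the first Friday is October 6 and the fourth is October 27.
1 April 2018 is a Sunday, so Sundays fall on 1, 8, 15, 22, 29; the last is April 29.
At the standard offset (UTC−08:15), 07:30 UTC − 8h15m = 23:15 Solua Standard Time standard time (rolling into the previous day, 4 April 2018).
The standard-time date in Solua Standard Time, 4 April 2018, lies within the daylight-saving period (27 October 2017 – 29 April 2018), so Solua Standard Time is on daylight time, UTC−07:15.
07:30 UTC − 7h15m = 00:15 Solua Standard Time.

00:15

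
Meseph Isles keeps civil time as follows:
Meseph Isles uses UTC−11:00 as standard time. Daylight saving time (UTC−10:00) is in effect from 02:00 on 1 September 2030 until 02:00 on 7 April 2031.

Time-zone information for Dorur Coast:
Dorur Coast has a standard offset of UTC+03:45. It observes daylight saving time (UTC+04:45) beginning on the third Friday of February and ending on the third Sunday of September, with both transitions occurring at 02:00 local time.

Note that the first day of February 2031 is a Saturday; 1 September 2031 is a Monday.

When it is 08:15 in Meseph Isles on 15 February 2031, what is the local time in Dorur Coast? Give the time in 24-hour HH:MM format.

22:00

Daylight saving runs 1 September 2030 – 7 April 2031; 15 February 2031 is inside that window, so Meseph Isles is at UTC−10:00.
08:15 Meseph Isles + 10h = 18:15 UTC.
1 February 2031 is a Saturday, so the first Friday is February 7 and the third is February 21.
1 September 2031 is a Monday, so the first Sunday is September 7 and the third is September 21.
At the standard offset (UTC+03:45), 18:15 UTC + 3h45m = 22:00 Dorur Coast standard time.
The standard-time date in Dorur Coast, 15 February 2031, is outside the daylight-saving period (21 February – 21 September), so Dorur Coast is on standard time, UTC+03:45.
18:15 UTC + 3h45m = 22:00 Dorur Coast.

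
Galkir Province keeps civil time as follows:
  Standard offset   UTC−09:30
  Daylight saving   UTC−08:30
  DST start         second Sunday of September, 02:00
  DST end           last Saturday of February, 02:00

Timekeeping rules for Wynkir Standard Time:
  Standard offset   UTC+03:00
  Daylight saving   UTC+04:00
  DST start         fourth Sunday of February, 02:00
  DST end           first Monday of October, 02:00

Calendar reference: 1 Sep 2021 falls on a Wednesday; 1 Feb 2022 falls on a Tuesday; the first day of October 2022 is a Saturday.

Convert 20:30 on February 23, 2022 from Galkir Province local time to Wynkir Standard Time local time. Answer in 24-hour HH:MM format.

1 September 2021 is a Wednesday, so the first Sunday is September 5 and the second is September 12.
1 February 2022 is a Tuesday, so Saturdays fall on 5, 12, 19, 26; the last is February 26.
February 23, 2022 lies within the daylight-saving period (12 September 2021 – 26 February 2022), so Galkir Province is on daylight time, UTC−08:30.
20:30 Galkir Province + 8h30m = 05:00 UTC (rolling into the next day, 24 February 2022).
1 February 2022 is a Tuesday, so the first Sunday is February 6 and the fourth is February 27.
1 October 2022 is a Saturday, so the first Monday is October 3.
At the standard offset (UTC+03:00), 05:00 UTC + 3h = 08:00 Wynkir Standard Time standard time.
The standard-time date in Wynkir Standard Time, February 24, 2022, does not fall between 27 February and 3 October, so daylight saving is not in effect and Wynkir Standard Time is at UTC+03:00.
05:00 UTC + 3h = 08:00 Wynkir Standard Time.

08:00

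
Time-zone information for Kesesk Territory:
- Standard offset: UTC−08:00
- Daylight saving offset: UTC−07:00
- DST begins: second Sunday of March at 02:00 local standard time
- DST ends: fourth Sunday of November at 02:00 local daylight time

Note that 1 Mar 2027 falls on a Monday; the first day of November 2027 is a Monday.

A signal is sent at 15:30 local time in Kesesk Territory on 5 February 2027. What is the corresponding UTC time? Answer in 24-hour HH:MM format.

1 March 2027 is a Monday, so the first Sunday is March 7 and the second is March 14.
1 November 2027 is a Monday, so the first Sunday is November 7 and the fourth is November 28.
5 February 2027 is outside the daylight-saving period (14 March – 28 November), so Kesesk Territory is on standard time, UTC−08:00.
15:30 local + 8h = 23:30 UTC.

23:30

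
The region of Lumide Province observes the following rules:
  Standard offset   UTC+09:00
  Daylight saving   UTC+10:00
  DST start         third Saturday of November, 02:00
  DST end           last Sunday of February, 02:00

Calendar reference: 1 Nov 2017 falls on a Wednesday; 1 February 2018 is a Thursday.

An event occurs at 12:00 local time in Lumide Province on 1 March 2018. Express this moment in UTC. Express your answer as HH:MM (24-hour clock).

03:00

1 November 2017 is a Wednesday, so the first Saturday is November 4 and the third is November 18.
1 February 2018 is a Thursday, so Sundays fall on 4, 11, 18, 25; the last is February 25.
1 March 2018 is outside the daylight-saving period (18 November 2017 – 25 February 2018), so Lumide Province is on standard time, UTC+09:00.
12:00 local − 9h = 03:00 UTC.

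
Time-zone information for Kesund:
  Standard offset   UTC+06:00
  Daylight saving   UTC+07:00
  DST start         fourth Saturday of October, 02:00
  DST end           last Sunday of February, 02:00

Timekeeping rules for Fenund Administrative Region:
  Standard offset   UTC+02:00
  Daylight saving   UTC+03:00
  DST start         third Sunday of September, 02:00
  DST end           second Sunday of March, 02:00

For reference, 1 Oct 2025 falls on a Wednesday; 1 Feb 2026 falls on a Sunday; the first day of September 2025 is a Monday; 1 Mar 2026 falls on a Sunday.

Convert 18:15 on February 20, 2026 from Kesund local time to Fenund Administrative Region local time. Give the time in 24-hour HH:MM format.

14:15

1 October 2025 is a Wednesday, so the first Saturday is October 4 and the fourth is October 25.
1 February 2026 is a Sunday, so Sundays fall on 1, 8, 15, 22; the last is February 22.
February 20, 2026 falls between 25 October 2025 and 22 February 2026, so daylight saving is in effect and Kesund is at UTC+07:00.
18:15 Kesund − 7h = 11:15 UTC.
1 September 2025 is a Monday, so the first Sunday is September 7 and the third is September 21.
1 March 2026 is a Sunday, so the first Sunday is March 1 and the second is March 8.
At the standard offset (UTC+02:00), 11:15 UTC + 2h = 13:15 Fenund Administrative Region standard time.
The standard-time date in Fenund Administrative Region, February 20, 2026, lies within the daylight-saving period (21 September 2025 – 8 March 2026), so Fenund Administrative Region is on daylight time, UTC+03:00.
11:15 UTC + 3h = 14:15 Fenund Administrative Region.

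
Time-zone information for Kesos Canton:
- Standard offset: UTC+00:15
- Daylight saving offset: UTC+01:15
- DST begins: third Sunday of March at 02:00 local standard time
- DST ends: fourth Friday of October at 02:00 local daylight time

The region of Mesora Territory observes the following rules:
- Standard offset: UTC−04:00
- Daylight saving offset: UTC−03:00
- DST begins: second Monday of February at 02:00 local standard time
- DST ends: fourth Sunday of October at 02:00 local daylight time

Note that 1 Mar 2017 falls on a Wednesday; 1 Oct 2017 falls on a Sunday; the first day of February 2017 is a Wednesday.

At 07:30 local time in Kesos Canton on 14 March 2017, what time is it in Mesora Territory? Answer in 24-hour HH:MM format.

1 March 2017 is a Wednesday, so the first Sunday is March 5 and the third is March 19.
1 October 2017 is a Sunday, so the first Friday is October 6 and the fourth is October 27.
Daylight saving runs 19 March – 27 October; 14 March 2017 is outside that window, so Kesos Canton is on standard time at UTC+00:15.
07:30 Kesos Canton − 0h15m = 07:15 UTC.
1 February 2017 is a Wednesday, so the first Monday is February 6 and the second is February 13.
1 October 2017 is a Sunday, so the first Sunday is October 1 and the fourth is October 22.
At the standard offset (UTC−04:00), 07:15 UTC − 4h = 03:15 Mesora Territory standard time.
The standard-time date in Mesora Territory, 14 March 2017, lies within the daylight-saving period (13 February – 22 October), so Mesora Territory is on daylight time, UTC−03:00.
07:15 UTC − 3h = 04:15 Mesora Territory.

04:15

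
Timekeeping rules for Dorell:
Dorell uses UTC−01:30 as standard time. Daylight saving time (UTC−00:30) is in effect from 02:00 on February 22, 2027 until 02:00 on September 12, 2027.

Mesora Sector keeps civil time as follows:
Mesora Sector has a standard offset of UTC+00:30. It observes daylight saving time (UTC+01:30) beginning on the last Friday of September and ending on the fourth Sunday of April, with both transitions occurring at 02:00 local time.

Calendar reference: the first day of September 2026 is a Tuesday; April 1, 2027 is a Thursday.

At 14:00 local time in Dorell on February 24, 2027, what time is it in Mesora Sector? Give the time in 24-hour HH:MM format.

Daylight saving runs 22 February – 12 September; February 24, 2027 is inside that window, so Dorell is at UTC−00:30.
14:00 Dorell + 0h30m = 14:30 UTC.
1 September 2026 is a Tuesday, so Fridays fall on 4, 11, 18, 25; the last is September 25.
1 April 2027 is a Thursday, so the first Sunday is April 4 and the fourth is April 25.
At the standard offset (UTC+00:30), 14:30 UTC + 0h30m = 15:00 Mesora Sector standard time.
The standard-time date in Mesora Sector, February 24, 2027, falls between 25 September 2026 and 25 April 2027, so daylight saving is in effect and Mesora Sector is at UTC+01:30.
14:30 UTC + 1h30m = 16:00 Mesora Sector.

16:00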